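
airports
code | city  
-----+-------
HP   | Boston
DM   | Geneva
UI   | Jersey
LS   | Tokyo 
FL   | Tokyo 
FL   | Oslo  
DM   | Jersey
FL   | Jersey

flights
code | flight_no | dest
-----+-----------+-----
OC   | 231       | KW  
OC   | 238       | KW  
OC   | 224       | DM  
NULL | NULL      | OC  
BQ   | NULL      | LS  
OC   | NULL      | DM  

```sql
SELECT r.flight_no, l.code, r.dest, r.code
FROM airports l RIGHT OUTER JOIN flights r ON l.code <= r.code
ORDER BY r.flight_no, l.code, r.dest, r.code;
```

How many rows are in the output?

30

RIGHT JOIN keeps every row from `flights`; unmatched rows get NULL for `airports`'s columns.
Matching on l.code <= r.code. A NULL in a compared column never satisfies the condition.
Matched pairs: 28; unmatched r rows kept: 2.
Total: 28 matched + 2 padded = 30 rows.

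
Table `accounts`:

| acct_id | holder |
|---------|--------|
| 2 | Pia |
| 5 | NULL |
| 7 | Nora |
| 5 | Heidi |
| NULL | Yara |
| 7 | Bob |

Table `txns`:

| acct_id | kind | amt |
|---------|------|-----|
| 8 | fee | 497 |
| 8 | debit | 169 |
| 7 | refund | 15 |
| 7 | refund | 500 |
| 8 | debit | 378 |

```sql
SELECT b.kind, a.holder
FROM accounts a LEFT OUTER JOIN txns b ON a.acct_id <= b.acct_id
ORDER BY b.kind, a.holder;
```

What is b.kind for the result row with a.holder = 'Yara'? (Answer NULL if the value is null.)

NULL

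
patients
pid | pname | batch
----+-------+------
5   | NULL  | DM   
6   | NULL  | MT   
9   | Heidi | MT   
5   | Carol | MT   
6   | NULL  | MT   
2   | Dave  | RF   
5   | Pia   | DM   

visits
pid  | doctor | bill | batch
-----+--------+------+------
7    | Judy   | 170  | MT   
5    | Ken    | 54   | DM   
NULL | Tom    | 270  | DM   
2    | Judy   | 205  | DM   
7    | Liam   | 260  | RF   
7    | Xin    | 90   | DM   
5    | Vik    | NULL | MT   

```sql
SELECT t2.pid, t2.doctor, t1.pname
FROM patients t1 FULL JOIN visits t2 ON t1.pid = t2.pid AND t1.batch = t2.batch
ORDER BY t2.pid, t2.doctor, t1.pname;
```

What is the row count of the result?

12

FULL OUTER JOIN keeps every row from both sides; unmatched rows get NULL for the other side's columns.
Matching on t1.pid = t2.pid AND t1.batch = t2.batch. A NULL in a compared column never satisfies the condition.
- pid=5, batch=DM: 1 matching t2 row(s), so 1 row(s) emitted.
- pid=6, batch=MT: no t2 row matches, row kept with t2 columns NULL.
- pid=9, batch=MT: no t2 row matches, row kept with t2 columns NULL.
- pid=5, batch=MT: 1 matching t2 row(s), so 1 row(s) emitted.
- pid=6, batch=MT: no t2 row matches, row kept with t2 columns NULL.
- pid=2, batch=RF: no t2 row matches, row kept with t2 columns NULL.
- pid=5, batch=DM: 1 matching t2 row(s), so 1 row(s) emitted.
- 5 row(s) from t2 found no t1 partner → padded with NULL.
Total: 3 matched + 9 padded = 12 rows.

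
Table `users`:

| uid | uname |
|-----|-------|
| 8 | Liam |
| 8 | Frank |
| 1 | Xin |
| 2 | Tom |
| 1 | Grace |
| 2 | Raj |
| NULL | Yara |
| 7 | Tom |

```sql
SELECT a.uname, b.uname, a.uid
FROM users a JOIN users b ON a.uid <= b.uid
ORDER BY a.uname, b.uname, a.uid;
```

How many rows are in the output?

31

INNER JOIN keeps only pairs where the ON condition holds.
Matching on a.uid <= b.uid. A NULL in a compared column never satisfies the condition.
- a row (uid=8): matches 2 b row(s) → 2 output row(s).
- a row (uid=8): matches 2 b row(s) → 2 output row(s).
- a row (uid=1): matches 7 b row(s) → 7 output row(s).
- a row (uid=2): matches 5 b row(s) → 5 output row(s).
- a row (uid=1): matches 7 b row(s) → 7 output row(s).
- a row (uid=2): matches 5 b row(s) → 5 output row(s).
- a row (uid=NULL): no match → dropped.
- a row (uid=7): matches 3 b row(s) → 3 output row(s).
Total: 31 rows.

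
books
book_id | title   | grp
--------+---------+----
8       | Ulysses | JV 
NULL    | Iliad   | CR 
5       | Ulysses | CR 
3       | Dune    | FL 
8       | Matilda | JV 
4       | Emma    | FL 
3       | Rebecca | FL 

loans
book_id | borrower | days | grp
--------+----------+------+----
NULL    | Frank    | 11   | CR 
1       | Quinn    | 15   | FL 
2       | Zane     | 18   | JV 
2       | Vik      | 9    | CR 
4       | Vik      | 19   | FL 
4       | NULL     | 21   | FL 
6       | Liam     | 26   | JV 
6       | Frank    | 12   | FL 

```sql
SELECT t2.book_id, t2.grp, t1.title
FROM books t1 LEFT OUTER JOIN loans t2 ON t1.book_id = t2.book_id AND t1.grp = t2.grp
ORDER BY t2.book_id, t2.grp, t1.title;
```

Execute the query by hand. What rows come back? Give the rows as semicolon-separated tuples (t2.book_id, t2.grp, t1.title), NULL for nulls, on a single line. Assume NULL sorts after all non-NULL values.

(4, FL, Emma); (4, FL, Emma); (NULL, NULL, Dune); (NULL, NULL, Iliad); (NULL, NULL, Matilda); (NULL, NULL, Rebecca); (NULL, NULL, Ulysses); (NULL, NULL, Ulysses)

LEFT JOIN keeps every row from `books`; unmatched rows get NULL for `loans`'s columns.
Matching on t1.book_id = t2.book_id AND t1.grp = t2.grp. A NULL in a compared column never satisfies the condition.
- book_id=8, grp=JV: no t2 row matches, row kept with t2 columns NULL.
- book_id=NULL, grp=CR: no t2 row matches, row kept with t2 columns NULL.
- book_id=5, grp=CR: no t2 row matches, row kept with t2 columns NULL.
- book_id=3, grp=FL: no t2 row matches, row kept with t2 columns NULL.
- book_id=8, grp=JV: no t2 row matches, row kept with t2 columns NULL.
- book_id=4, grp=FL: 2 matching t2 row(s), so 2 row(s) emitted.
- book_id=3, grp=FL: no t2 row matches, row kept with t2 columns NULL.
After projecting and ordering:
t2.book_id | t2.grp | t1.title
4 | FL | Emma
4 | FL | Emma
NULL | NULL | Dune
NULL | NULL | Iliad
NULL | NULL | Matilda
NULL | NULL | Rebecca
NULL | NULL | Ulysses
NULL | NULL | Ulysses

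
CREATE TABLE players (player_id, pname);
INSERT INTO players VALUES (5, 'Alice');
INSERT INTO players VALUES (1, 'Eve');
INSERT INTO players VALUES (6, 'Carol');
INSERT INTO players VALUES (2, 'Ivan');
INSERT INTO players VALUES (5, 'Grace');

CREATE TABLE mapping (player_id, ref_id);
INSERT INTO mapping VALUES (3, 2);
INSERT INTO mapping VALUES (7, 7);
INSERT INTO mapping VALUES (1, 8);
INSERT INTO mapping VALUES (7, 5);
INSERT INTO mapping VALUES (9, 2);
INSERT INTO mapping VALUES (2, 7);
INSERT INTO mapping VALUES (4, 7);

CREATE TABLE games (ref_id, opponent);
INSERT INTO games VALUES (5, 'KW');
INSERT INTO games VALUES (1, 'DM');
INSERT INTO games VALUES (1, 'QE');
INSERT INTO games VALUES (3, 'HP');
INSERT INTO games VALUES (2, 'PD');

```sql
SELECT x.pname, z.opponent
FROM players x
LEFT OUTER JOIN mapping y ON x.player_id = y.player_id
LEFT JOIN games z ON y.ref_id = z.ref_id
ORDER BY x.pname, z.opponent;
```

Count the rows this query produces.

Evaluate left to right. First `players x LEFT JOIN mapping y` on player_id: 5 row(s).
Then LEFT JOIN `games z` on ref_id: each of those 5 rows is kept; rows whose y.ref_id has no match in z get NULL for z's columns.
Result: 5 row(s).

5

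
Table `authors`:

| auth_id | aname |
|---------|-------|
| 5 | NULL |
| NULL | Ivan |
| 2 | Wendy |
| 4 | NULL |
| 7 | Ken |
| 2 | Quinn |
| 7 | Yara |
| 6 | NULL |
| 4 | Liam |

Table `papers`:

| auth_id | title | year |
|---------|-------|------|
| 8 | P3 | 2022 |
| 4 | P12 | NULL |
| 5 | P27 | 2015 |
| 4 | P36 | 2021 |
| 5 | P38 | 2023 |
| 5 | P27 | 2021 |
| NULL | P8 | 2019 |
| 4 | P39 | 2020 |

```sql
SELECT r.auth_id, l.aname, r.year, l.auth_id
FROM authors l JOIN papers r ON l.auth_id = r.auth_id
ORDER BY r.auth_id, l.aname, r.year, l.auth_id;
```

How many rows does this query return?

9

INNER JOIN keeps only pairs where the ON condition holds.
Matching on l.auth_id = r.auth_id. A NULL in a compared column never satisfies the condition.
- l[0] auth_id=5 → 3 match(es) in r → 3 row(s).
- l[1] auth_id=NULL → no match; dropped.
- l[2] auth_id=2 → no match; dropped.
- l[3] auth_id=4 → 3 match(es) in r → 3 row(s).
- l[4] auth_id=7 → no match; dropped.
- l[5] auth_id=2 → no match; dropped.
- l[6] auth_id=7 → no match; dropped.
- l[7] auth_id=6 → no match; dropped.
- l[8] auth_id=4 → 3 match(es) in r → 3 row(s).
Total: 9 rows.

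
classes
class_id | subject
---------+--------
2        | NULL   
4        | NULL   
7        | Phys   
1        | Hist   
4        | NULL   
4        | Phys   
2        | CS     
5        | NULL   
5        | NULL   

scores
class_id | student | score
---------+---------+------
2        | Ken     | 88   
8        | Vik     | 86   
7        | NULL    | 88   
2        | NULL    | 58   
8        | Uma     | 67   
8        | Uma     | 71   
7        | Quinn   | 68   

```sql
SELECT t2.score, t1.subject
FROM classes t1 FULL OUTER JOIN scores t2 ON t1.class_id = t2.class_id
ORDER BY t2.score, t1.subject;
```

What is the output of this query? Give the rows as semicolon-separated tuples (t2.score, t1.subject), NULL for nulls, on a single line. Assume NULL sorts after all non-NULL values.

(58, CS); (58, NULL); (67, NULL); (68, Phys); (71, NULL); (86, NULL); (88, CS); (88, Phys); (88, NULL); (NULL, Hist); (NULL, Phys); (NULL, NULL); (NULL, NULL); (NULL, NULL); (NULL, NULL)

FULL OUTER JOIN keeps every row from both sides; unmatched rows get NULL for the other side's columns.
Matching on t1.class_id = t2.class_id.
Matched pairs: 6; unmatched t1 rows kept: 6; unmatched t2 rows kept: 3.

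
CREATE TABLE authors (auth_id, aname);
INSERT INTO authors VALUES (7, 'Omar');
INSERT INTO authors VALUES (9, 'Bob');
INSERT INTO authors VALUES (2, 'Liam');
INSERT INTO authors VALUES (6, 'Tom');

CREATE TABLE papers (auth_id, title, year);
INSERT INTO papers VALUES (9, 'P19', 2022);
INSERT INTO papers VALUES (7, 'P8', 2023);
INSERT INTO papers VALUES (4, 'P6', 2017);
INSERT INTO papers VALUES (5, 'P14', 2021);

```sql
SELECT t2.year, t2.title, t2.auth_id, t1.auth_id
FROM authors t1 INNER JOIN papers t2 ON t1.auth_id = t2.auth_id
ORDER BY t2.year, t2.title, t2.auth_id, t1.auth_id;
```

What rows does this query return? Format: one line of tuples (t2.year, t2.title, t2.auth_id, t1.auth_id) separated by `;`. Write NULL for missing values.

(2022, P19, 9, 9); (2023, P8, 7, 7)

INNER JOIN keeps only pairs where the ON condition holds.
Matching on t1.auth_id = t2.auth_id.
- t1[0] auth_id=7 → 1 match(es) in t2 → 1 row(s).
- t1[1] auth_id=9 → 1 match(es) in t2 → 1 row(s).
- t1[2] auth_id=2 → no match; dropped.
- t1[3] auth_id=6 → no match; dropped.
After projecting and ordering:
t2.year | t2.title | t2.auth_id | t1.auth_id
2022 | P19 | 9 | 9
2023 | P8 | 7 | 7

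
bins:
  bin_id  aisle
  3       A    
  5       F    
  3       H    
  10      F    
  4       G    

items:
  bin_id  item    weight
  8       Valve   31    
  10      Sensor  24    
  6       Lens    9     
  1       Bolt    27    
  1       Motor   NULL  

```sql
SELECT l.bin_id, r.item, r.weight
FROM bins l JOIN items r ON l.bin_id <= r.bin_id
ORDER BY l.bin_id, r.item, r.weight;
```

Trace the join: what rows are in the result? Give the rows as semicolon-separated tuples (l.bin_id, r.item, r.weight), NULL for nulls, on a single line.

(3, Lens, 9); (3, Lens, 9); (3, Sensor, 24); (3, Sensor, 24); (3, Valve, 31); (3, Valve, 31); (4, Lens, 9); (4, Sensor, 24); (4, Valve, 31); (5, Lens, 9); (5, Sensor, 24); (5, Valve, 31); (10, Sensor, 24)

INNER JOIN keeps only pairs where the ON condition holds.
Matching on l.bin_id <= r.bin_id.
- bin_id=3: 3 matching r row(s), so 3 row(s) emitted.
- bin_id=5: 3 matching r row(s), so 3 row(s) emitted.
- bin_id=3: 3 matching r row(s), so 3 row(s) emitted.
- bin_id=10: 1 matching r row(s), so 1 row(s) emitted.
- bin_id=4: 3 matching r row(s), so 3 row(s) emitted.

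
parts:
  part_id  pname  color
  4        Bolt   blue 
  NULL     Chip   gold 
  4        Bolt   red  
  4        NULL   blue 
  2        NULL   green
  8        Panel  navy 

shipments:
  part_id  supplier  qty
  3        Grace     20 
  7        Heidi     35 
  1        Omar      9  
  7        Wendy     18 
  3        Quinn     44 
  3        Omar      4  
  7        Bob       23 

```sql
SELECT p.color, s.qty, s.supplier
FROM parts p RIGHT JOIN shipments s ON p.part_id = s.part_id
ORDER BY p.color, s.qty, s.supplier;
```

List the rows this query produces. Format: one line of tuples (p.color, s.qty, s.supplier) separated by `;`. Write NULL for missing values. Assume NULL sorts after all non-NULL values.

RIGHT JOIN keeps every row from `shipments`; unmatched rows get NULL for `parts`'s columns.
Matching on p.part_id = s.part_id. A NULL in a compared column never satisfies the condition.
Matched pairs: 0; unmatched s rows kept: 7.

(NULL, 4, Omar); (NULL, 9, Omar); (NULL, 18, Wendy); (NULL, 20, Grace); (NULL, 23, Bob); (NULL, 35, Heidi); (NULL, 44, Quinn)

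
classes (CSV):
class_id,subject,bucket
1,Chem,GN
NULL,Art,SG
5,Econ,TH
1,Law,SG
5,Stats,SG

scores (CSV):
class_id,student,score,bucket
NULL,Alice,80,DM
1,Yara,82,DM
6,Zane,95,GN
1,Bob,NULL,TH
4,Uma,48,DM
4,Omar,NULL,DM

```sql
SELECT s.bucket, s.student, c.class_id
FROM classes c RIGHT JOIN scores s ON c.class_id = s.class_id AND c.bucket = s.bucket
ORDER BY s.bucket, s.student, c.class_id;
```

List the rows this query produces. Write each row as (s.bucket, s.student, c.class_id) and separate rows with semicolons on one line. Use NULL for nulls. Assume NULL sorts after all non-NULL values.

RIGHT JOIN keeps every row from `scores`; unmatched rows get NULL for `classes`'s columns.
Matching on c.class_id = s.class_id AND c.bucket = s.bucket. A NULL in a compared column never satisfies the condition.
Matched pairs: 0; unmatched s rows kept: 6.

(DM, Alice, NULL); (DM, Omar, NULL); (DM, Uma, NULL); (DM, Yara, NULL); (GN, Zane, NULL); (TH, Bob, NULL)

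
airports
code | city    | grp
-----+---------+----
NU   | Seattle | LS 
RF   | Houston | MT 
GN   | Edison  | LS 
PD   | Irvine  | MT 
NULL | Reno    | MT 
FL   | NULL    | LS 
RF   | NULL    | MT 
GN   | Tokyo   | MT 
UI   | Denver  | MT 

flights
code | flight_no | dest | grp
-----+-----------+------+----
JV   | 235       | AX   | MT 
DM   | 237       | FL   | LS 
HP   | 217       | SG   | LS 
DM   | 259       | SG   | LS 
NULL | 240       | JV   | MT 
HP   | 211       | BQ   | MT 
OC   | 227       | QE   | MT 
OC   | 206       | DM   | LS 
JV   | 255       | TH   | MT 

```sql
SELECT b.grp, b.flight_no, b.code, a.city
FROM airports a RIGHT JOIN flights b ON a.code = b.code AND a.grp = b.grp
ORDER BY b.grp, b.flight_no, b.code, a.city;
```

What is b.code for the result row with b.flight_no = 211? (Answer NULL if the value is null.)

RIGHT JOIN keeps every row from `flights`; unmatched rows get NULL for `airports`'s columns.
Matching on a.code = b.code AND a.grp = b.grp. A NULL in a compared column never satisfies the condition.
- code=NU, grp=LS: no matching b row.
- code=RF, grp=MT: no matching b row.
- code=GN, grp=LS: no matching b row.
- code=PD, grp=MT: no matching b row.
- code=NULL, grp=MT: no matching b row.
- code=FL, grp=LS: no matching b row.
- code=RF, grp=MT: no matching b row.
- code=GN, grp=MT: no matching b row.
- code=UI, grp=MT: no matching b row.
- plus 9 unmatched b row(s), each kept with NULL a columns.

HP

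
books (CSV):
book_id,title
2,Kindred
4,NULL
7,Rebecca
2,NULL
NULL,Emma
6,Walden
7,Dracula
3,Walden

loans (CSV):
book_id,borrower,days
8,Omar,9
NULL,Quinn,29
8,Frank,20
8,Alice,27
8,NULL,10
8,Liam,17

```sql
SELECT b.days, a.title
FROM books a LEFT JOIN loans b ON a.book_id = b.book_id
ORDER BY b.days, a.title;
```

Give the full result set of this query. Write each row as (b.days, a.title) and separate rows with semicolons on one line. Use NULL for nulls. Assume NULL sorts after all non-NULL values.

(NULL, Dracula); (NULL, Emma); (NULL, Kindred); (NULL, Rebecca); (NULL, Walden); (NULL, Walden); (NULL, NULL); (NULL, NULL)

LEFT JOIN keeps every row from `books`; unmatched rows get NULL for `loans`'s columns.
Matching on a.book_id = b.book_id. A NULL in a compared column never satisfies the condition.
Matched pairs: 0; unmatched a rows kept: 8.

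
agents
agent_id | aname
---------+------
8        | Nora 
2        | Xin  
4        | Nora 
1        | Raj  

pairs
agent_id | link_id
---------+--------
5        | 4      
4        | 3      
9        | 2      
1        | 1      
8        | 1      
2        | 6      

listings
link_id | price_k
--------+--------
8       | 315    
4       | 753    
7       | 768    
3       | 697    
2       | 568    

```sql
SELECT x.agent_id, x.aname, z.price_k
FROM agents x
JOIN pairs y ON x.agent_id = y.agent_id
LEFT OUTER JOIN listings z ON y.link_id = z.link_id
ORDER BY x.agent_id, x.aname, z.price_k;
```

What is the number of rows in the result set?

Joins associate left-to-right: agents INNER JOIN pairs on agent_id gives 4 intermediate row(s).
Then LEFT JOIN `listings z` on link_id: each of those 4 rows is kept; rows whose y.link_id has no match in z get NULL for z's columns.
Result: 4 row(s).

4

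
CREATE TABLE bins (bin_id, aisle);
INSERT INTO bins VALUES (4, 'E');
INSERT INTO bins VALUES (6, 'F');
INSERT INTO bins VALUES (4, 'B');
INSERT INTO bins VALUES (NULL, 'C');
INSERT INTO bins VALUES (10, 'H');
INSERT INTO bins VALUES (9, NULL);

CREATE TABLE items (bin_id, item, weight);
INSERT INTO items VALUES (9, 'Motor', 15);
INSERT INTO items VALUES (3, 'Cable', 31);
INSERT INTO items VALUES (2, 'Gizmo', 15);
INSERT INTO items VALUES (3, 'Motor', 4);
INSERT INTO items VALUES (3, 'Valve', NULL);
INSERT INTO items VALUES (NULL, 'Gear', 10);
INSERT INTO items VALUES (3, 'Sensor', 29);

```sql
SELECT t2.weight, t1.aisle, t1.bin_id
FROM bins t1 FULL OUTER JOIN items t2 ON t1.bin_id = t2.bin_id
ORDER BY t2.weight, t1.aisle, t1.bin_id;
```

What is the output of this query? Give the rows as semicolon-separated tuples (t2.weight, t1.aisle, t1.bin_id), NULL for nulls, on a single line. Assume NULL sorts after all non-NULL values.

(4, NULL, NULL); (10, NULL, NULL); (15, NULL, 9); (15, NULL, NULL); (29, NULL, NULL); (31, NULL, NULL); (NULL, B, 4); (NULL, C, NULL); (NULL, E, 4); (NULL, F, 6); (NULL, H, 10); (NULL, NULL, NULL)

FULL OUTER JOIN keeps every row from both sides; unmatched rows get NULL for the other side's columns.
Matching on t1.bin_id = t2.bin_id. A NULL in a compared column never satisfies the condition.
Matched pairs: 1; unmatched t1 rows kept: 5; unmatched t2 rows kept: 6.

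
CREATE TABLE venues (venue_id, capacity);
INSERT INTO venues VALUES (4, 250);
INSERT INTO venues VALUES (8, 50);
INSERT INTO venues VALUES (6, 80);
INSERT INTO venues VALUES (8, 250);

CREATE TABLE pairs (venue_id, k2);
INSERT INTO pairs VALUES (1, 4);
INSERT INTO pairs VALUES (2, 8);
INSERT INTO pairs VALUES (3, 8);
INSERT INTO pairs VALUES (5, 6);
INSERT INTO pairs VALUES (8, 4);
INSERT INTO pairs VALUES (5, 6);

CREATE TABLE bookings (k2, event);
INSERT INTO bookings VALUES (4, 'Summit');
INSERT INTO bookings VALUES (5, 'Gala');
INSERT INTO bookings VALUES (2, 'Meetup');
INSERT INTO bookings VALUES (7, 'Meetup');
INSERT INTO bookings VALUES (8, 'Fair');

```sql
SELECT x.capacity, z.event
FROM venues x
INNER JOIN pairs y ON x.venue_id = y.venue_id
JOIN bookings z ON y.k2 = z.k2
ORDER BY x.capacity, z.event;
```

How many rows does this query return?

2

Joins associate left-to-right: venues INNER JOIN pairs on venue_id gives 2 intermediate row(s).
Then INNER JOIN `bookings z` on k2: keep only rows whose y.k2 appears in z.
Result: 2 row(s).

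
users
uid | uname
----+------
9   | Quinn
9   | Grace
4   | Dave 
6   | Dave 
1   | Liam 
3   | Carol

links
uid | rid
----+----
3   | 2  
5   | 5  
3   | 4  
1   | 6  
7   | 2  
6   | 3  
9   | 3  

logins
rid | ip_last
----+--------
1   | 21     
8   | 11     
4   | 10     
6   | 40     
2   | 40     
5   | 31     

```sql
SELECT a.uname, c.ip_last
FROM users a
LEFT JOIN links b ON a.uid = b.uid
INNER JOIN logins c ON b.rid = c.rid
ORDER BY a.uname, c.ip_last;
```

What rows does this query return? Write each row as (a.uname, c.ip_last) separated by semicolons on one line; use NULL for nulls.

Joins associate left-to-right: users LEFT JOIN links on uid gives 7 intermediate row(s).
Then INNER JOIN `logins c` on rid: keep only rows whose b.rid appears in c.

(Carol, 10); (Carol, 40); (Liam, 40)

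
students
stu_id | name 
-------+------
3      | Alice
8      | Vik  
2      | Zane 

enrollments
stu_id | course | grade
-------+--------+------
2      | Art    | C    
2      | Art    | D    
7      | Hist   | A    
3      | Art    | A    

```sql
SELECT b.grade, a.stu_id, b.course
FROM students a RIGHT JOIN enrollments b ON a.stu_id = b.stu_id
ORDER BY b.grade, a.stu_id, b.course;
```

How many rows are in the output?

4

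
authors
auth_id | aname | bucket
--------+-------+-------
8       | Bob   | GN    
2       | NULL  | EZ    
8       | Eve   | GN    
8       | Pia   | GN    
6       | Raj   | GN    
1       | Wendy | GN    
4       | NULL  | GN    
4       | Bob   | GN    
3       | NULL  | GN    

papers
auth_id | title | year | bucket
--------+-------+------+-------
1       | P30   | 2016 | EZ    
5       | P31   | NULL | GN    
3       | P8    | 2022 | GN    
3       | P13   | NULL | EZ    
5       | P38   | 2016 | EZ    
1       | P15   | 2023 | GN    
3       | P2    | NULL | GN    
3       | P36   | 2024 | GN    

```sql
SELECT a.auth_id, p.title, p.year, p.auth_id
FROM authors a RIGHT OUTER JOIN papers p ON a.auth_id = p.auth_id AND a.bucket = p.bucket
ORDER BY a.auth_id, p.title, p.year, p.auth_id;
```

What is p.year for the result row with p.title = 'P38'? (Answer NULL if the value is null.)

2016

RIGHT JOIN keeps every row from `papers`; unmatched rows get NULL for `authors`'s columns.
Matching on a.auth_id = p.auth_id AND a.bucket = p.bucket.
Matched pairs: 4; unmatched p rows kept: 4.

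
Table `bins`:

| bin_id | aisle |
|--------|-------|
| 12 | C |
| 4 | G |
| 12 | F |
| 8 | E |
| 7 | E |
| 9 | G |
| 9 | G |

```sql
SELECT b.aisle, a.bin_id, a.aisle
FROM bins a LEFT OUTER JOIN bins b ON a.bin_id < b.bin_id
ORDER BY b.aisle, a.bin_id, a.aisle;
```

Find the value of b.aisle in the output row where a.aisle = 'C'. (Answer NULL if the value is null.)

LEFT JOIN keeps every row from `bins a`; unmatched rows get NULL for `bins b`'s columns.
Matching on a.bin_id < b.bin_id.
- bin_id=12: no b row matches, row kept with b columns NULL.
- bin_id=4: 6 matching b row(s), so 6 row(s) emitted.
- bin_id=12: no b row matches, row kept with b columns NULL.
- bin_id=8: 4 matching b row(s), so 4 row(s) emitted.
- bin_id=7: 5 matching b row(s), so 5 row(s) emitted.
- bin_id=9: 2 matching b row(s), so 2 row(s) emitted.
- bin_id=9: 2 matching b row(s), so 2 row(s) emitted.

NULL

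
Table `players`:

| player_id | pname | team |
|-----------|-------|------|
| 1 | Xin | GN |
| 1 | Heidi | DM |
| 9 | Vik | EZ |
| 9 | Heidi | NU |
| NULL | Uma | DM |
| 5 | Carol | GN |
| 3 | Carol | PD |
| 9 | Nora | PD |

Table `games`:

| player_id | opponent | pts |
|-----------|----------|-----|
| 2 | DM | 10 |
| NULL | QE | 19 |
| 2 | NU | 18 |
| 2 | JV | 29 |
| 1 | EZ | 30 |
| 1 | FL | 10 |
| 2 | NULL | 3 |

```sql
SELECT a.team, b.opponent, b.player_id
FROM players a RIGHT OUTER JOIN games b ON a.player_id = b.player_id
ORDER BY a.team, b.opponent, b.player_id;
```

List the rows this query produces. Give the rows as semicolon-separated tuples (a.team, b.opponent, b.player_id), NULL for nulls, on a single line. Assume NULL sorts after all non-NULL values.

(DM, EZ, 1); (DM, FL, 1); (GN, EZ, 1); (GN, FL, 1); (NULL, DM, 2); (NULL, JV, 2); (NULL, NU, 2); (NULL, QE, NULL); (NULL, NULL, 2)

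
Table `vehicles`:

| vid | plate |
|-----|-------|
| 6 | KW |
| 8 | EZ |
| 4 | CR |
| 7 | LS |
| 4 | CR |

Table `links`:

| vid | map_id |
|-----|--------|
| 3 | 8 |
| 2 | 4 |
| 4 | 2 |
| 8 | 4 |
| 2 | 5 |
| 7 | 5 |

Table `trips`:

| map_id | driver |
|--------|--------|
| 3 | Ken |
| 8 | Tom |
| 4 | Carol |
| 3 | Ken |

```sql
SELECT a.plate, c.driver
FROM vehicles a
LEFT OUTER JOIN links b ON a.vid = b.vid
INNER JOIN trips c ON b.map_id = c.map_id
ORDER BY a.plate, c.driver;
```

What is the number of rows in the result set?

Step 1 — a LEFT JOIN b on vid → 5 row(s).
Then INNER JOIN `trips c` on map_id: keep only rows whose b.map_id appears in c.
Result: 1 row(s).

1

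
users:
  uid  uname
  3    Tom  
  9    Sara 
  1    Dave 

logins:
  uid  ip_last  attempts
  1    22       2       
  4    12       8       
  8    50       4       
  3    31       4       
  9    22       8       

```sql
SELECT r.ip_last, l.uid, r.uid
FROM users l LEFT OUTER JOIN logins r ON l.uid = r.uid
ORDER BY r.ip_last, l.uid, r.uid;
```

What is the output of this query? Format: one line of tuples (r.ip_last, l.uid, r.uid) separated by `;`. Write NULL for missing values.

LEFT JOIN keeps every row from `users`; unmatched rows get NULL for `logins`'s columns.
Matching on l.uid = r.uid.
Matched pairs: 3; unmatched l rows kept: 0.

(22, 1, 1); (22, 9, 9); (31, 3, 3)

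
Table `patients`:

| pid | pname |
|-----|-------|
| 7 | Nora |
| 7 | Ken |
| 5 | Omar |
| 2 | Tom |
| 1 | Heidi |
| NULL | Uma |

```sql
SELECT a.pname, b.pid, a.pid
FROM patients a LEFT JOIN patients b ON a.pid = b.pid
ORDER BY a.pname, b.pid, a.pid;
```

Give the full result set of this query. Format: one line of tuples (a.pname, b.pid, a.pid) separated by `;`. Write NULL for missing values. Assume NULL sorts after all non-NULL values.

LEFT JOIN keeps every row from `patients a`; unmatched rows get NULL for `patients b`'s columns.
Matching on a.pid = b.pid. A NULL in a compared column never satisfies the condition.
Matched pairs: 7; unmatched a rows kept: 1.

(Heidi, 1, 1); (Ken, 7, 7); (Ken, 7, 7); (Nora, 7, 7); (Nora, 7, 7); (Omar, 5, 5); (Tom, 2, 2); (Uma, NULL, NULL)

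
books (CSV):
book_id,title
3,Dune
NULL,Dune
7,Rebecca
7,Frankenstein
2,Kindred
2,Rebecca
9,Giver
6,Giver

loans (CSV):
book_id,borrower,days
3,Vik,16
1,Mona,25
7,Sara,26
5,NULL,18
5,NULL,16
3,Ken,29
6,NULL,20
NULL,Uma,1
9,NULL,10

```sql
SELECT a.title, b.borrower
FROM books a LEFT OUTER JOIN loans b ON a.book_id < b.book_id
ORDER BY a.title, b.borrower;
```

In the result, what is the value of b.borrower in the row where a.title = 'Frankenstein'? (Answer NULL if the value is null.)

LEFT JOIN keeps every row from `books`; unmatched rows get NULL for `loans`'s columns.
Matching on a.book_id < b.book_id. A NULL in a compared column never satisfies the condition.
Matched pairs: 23; unmatched a rows kept: 2.

NULL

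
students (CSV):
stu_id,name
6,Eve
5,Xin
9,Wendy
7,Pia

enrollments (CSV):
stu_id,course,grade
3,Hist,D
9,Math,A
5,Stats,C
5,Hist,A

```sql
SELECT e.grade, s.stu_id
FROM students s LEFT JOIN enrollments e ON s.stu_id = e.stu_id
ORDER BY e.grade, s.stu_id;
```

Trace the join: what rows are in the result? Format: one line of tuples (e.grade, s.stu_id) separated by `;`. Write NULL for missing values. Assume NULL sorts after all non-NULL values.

(A, 5); (A, 9); (C, 5); (NULL, 6); (NULL, 7)

LEFT JOIN keeps every row from `students`; unmatched rows get NULL for `enrollments`'s columns.
Matching on s.stu_id = e.stu_id.
- stu_id=6: no e row matches, row kept with e columns NULL.
- stu_id=5: 2 matching e row(s), so 2 row(s) emitted.
- stu_id=9: 1 matching e row(s), so 1 row(s) emitted.
- stu_id=7: no e row matches, row kept with e columns NULL.
After projecting and ordering:
e.grade | s.stu_id
A | 5
A | 9
C | 5
NULL | 6
NULL | 7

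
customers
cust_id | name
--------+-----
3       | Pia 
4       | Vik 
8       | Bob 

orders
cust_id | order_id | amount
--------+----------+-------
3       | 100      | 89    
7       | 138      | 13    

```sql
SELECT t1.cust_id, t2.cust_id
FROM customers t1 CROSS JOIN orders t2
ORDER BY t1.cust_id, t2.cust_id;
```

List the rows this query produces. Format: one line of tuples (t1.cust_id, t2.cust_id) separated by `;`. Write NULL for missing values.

(3, 3); (3, 7); (4, 3); (4, 7); (8, 3); (8, 7)

CROSS JOIN pairs every row of `customers` with every row of `orders`: 3 × 2 = 6 rows.
After projecting and ordering:
t1.cust_id | t2.cust_id
3 | 3
3 | 7
4 | 3
4 | 7
8 | 3
8 | 7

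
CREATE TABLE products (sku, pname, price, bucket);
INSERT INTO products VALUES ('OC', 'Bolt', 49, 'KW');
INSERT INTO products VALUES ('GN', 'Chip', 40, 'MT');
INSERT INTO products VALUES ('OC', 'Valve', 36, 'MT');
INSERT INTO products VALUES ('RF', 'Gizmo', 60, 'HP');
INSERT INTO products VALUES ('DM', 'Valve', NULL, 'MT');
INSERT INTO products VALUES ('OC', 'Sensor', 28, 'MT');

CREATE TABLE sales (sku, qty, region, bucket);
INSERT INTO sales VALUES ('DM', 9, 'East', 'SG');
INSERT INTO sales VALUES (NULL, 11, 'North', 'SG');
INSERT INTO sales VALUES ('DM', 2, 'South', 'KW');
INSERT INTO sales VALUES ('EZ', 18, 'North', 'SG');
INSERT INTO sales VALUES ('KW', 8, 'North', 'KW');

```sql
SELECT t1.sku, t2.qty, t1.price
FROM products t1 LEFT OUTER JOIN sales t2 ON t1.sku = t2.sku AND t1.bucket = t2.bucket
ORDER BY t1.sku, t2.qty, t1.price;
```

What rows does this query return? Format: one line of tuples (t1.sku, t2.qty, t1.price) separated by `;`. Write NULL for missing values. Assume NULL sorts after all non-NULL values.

(DM, NULL, NULL); (GN, NULL, 40); (OC, NULL, 28); (OC, NULL, 36); (OC, NULL, 49); (RF, NULL, 60)

LEFT JOIN keeps every row from `products`; unmatched rows get NULL for `sales`'s columns.
Matching on t1.sku = t2.sku AND t1.bucket = t2.bucket. A NULL in a compared column never satisfies the condition.
- t1 row (sku=OC, bucket=KW): no match → kept, t2 columns NULL.
- t1 row (sku=GN, bucket=MT): no match → kept, t2 columns NULL.
- t1 row (sku=OC, bucket=MT): no match → kept, t2 columns NULL.
- t1 row (sku=RF, bucket=HP): no match → kept, t2 columns NULL.
- t1 row (sku=DM, bucket=MT): no match → kept, t2 columns NULL.
- t1 row (sku=OC, bucket=MT): no match → kept, t2 columns NULL.
After projecting and ordering:
t1.sku | t2.qty | t1.price
DM | NULL | NULL
GN | NULL | 40
OC | NULL | 28
OC | NULL | 36
OC | NULL | 49
RF | NULL | 60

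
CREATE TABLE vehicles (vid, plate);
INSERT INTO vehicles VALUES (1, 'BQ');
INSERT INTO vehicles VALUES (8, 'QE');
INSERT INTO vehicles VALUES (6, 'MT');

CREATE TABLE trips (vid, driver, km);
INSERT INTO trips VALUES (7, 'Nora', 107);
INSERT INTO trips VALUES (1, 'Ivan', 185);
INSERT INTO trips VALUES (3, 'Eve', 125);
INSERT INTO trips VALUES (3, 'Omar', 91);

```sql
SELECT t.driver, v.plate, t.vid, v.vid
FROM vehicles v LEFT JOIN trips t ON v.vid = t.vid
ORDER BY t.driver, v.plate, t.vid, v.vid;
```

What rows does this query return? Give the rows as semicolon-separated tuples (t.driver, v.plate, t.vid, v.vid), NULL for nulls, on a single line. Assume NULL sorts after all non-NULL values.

(Ivan, BQ, 1, 1); (NULL, MT, NULL, 6); (NULL, QE, NULL, 8)

LEFT JOIN keeps every row from `vehicles`; unmatched rows get NULL for `trips`'s columns.
Matching on v.vid = t.vid.
Matched pairs: 1; unmatched v rows kept: 2.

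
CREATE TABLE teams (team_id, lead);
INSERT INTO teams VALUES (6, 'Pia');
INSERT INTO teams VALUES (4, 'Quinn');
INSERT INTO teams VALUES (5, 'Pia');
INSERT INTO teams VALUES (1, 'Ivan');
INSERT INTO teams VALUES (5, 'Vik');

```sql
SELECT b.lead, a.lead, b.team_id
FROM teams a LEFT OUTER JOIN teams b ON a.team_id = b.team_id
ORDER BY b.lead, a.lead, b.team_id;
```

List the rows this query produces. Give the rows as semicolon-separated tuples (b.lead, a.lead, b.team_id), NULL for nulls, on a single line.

(Ivan, Ivan, 1); (Pia, Pia, 5); (Pia, Pia, 6); (Pia, Vik, 5); (Quinn, Quinn, 4); (Vik, Pia, 5); (Vik, Vik, 5)

LEFT JOIN keeps every row from `teams a`; unmatched rows get NULL for `teams b`'s columns.
Matching on a.team_id = b.team_id.
- a row (team_id=6): matches 1 b row(s) → 1 output row(s).
- a row (team_id=4): matches 1 b row(s) → 1 output row(s).
- a row (team_id=5): matches 2 b row(s) → 2 output row(s).
- a row (team_id=1): matches 1 b row(s) → 1 output row(s).
- a row (team_id=5): matches 2 b row(s) → 2 output row(s).
After projecting and ordering:
b.lead | a.lead | b.team_id
Ivan | Ivan | 1
Pia | Pia | 5
Pia | Pia | 6
Pia | Vik | 5
Quinn | Quinn | 4
Vik | Pia | 5
Vik | Vik | 5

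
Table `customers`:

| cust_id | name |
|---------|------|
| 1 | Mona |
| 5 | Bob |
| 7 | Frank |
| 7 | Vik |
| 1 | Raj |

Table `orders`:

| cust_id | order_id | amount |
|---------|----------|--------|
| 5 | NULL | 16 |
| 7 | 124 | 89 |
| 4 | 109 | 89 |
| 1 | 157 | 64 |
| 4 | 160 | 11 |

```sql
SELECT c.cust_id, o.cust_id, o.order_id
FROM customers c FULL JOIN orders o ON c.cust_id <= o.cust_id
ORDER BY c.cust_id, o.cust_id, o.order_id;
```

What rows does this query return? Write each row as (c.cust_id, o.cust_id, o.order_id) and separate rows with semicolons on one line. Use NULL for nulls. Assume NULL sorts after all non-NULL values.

FULL OUTER JOIN keeps every row from both sides; unmatched rows get NULL for the other side's columns.
Matching on c.cust_id <= o.cust_id.
- c (cust_id=1) pairs with 5 row(s) of o.
- c (cust_id=5) pairs with 2 row(s) of o.
- c (cust_id=7) pairs with 1 row(s) of o.
- c (cust_id=7) pairs with 1 row(s) of o.
- c (cust_id=1) pairs with 5 row(s) of o.

(1, 1, 157); (1, 1, 157); (1, 4, 109); (1, 4, 109); (1, 4, 160); (1, 4, 160); (1, 5, NULL); (1, 5, NULL); (1, 7, 124); (1, 7, 124); (5, 5, NULL); (5, 7, 124); (7, 7, 124); (7, 7, 124)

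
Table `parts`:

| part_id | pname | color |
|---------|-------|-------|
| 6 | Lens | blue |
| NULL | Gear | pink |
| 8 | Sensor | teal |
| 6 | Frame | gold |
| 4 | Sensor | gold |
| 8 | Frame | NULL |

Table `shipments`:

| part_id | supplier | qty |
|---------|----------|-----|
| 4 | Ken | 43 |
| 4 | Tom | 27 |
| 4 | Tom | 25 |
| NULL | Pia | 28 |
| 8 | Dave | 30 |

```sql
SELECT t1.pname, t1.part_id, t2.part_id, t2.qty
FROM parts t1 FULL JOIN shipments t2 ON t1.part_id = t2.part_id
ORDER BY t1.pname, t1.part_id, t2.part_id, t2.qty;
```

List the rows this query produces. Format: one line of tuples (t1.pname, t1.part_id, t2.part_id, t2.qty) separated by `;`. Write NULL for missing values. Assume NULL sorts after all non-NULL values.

(Frame, 6, NULL, NULL); (Frame, 8, 8, 30); (Gear, NULL, NULL, NULL); (Lens, 6, NULL, NULL); (Sensor, 4, 4, 25); (Sensor, 4, 4, 27); (Sensor, 4, 4, 43); (Sensor, 8, 8, 30); (NULL, NULL, NULL, 28)

FULL OUTER JOIN keeps every row from both sides; unmatched rows get NULL for the other side's columns.
Matching on t1.part_id = t2.part_id. A NULL in a compared column never satisfies the condition.
Matched pairs: 5; unmatched t1 rows kept: 3; unmatched t2 rows kept: 1.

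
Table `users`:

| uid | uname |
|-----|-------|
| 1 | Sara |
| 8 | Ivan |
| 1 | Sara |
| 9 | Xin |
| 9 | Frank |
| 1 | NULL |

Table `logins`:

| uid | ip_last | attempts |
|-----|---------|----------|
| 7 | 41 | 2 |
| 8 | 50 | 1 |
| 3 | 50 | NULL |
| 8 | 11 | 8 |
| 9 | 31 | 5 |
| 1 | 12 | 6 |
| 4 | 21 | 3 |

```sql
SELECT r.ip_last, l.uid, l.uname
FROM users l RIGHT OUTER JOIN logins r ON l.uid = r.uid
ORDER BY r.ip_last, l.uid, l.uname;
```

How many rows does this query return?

RIGHT JOIN keeps every row from `logins`; unmatched rows get NULL for `users`'s columns.
Matching on l.uid = r.uid.
- l row (uid=1): matches 1 r row(s) → 1 output row(s).
- l row (uid=8): matches 2 r row(s) → 2 output row(s).
- l row (uid=1): matches 1 r row(s) → 1 output row(s).
- l row (uid=9): matches 1 r row(s) → 1 output row(s).
- l row (uid=9): matches 1 r row(s) → 1 output row(s).
- l row (uid=1): matches 1 r row(s) → 1 output row(s).
- 3 row(s) from r found no l partner → padded with NULL.
Total: 7 matched + 3 padded = 10 rows.

10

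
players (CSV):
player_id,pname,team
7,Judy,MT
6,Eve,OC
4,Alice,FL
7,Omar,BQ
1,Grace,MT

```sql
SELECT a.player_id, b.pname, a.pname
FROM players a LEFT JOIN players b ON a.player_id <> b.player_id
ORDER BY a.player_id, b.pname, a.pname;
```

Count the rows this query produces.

LEFT JOIN keeps every row from `players a`; unmatched rows get NULL for `players b`'s columns.
Matching on a.player_id <> b.player_id.
- a row (player_id=7): matches 3 b row(s) → 3 output row(s).
- a row (player_id=6): matches 4 b row(s) → 4 output row(s).
- a row (player_id=4): matches 4 b row(s) → 4 output row(s).
- a row (player_id=7): matches 3 b row(s) → 3 output row(s).
- a row (player_id=1): matches 4 b row(s) → 4 output row(s).
Total: 18 rows.

18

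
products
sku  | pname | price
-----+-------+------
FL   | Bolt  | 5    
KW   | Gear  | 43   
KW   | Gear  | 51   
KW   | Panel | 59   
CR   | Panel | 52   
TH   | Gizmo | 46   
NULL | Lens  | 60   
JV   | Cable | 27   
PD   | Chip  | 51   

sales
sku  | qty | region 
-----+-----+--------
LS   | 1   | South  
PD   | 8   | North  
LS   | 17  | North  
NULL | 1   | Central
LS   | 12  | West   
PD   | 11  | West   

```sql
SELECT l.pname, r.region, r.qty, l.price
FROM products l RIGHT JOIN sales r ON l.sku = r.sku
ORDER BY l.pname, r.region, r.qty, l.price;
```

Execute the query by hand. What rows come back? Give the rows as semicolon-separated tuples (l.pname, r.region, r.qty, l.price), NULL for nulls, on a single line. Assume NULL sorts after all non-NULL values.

(Chip, North, 8, 51); (Chip, West, 11, 51); (NULL, Central, 1, NULL); (NULL, North, 17, NULL); (NULL, South, 1, NULL); (NULL, West, 12, NULL)

RIGHT JOIN keeps every row from `sales`; unmatched rows get NULL for `products`'s columns.
Matching on l.sku = r.sku. A NULL in a compared column never satisfies the condition.
Matched pairs: 2; unmatched r rows kept: 4.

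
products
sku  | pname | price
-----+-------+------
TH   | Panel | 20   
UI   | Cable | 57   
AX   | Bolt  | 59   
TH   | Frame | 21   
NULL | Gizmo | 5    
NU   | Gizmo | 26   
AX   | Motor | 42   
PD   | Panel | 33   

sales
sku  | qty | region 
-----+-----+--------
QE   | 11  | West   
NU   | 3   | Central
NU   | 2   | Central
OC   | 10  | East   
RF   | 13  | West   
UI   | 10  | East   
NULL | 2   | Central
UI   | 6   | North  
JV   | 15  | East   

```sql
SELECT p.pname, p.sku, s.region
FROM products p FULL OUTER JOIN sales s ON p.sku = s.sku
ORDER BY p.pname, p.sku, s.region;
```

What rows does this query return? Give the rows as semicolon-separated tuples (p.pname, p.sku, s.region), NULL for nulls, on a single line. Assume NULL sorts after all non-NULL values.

FULL OUTER JOIN keeps every row from both sides; unmatched rows get NULL for the other side's columns.
Matching on p.sku = s.sku. A NULL in a compared column never satisfies the condition.
- sku=TH: no s row matches, row kept with s columns NULL.
- sku=UI: 2 matching s row(s), so 2 row(s) emitted.
- sku=AX: no s row matches, row kept with s columns NULL.
- sku=TH: no s row matches, row kept with s columns NULL.
- sku=NULL: no s row matches, row kept with s columns NULL.
- sku=NU: 2 matching s row(s), so 2 row(s) emitted.
- sku=AX: no s row matches, row kept with s columns NULL.
- sku=PD: no s row matches, row kept with s columns NULL.
- 5 s row(s) had no p match → kept, p columns NULL.

(Bolt, AX, NULL); (Cable, UI, East); (Cable, UI, North); (Frame, TH, NULL); (Gizmo, NU, Central); (Gizmo, NU, Central); (Gizmo, NULL, NULL); (Motor, AX, NULL); (Panel, PD, NULL); (Panel, TH, NULL); (NULL, NULL, Central); (NULL, NULL, East); (NULL, NULL, East); (NULL, NULL, West); (NULL, NULL, West)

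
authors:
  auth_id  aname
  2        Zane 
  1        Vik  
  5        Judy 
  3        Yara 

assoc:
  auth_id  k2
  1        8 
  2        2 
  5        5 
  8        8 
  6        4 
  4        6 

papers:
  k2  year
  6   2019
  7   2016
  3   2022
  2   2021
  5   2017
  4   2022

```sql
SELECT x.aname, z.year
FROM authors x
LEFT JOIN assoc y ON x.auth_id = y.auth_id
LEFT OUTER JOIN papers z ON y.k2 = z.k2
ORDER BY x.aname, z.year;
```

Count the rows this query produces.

Step 1 — x LEFT JOIN y on auth_id → 4 row(s).
Then LEFT JOIN `papers z` on k2: each of those 4 rows is kept; rows whose y.k2 has no match in z get NULL for z's columns.
Result: 4 row(s).

4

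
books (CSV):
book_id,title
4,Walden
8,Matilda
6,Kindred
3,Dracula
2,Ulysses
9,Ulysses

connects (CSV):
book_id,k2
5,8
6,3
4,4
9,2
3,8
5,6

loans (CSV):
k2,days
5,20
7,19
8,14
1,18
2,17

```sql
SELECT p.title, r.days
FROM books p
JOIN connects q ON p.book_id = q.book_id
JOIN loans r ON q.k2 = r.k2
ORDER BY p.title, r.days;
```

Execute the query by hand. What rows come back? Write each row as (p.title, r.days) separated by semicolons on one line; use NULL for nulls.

(Dracula, 14); (Ulysses, 17)

Step 1 — p INNER JOIN q on book_id → 4 row(s).
Then INNER JOIN `loans r` on k2: keep only rows whose q.k2 appears in r.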